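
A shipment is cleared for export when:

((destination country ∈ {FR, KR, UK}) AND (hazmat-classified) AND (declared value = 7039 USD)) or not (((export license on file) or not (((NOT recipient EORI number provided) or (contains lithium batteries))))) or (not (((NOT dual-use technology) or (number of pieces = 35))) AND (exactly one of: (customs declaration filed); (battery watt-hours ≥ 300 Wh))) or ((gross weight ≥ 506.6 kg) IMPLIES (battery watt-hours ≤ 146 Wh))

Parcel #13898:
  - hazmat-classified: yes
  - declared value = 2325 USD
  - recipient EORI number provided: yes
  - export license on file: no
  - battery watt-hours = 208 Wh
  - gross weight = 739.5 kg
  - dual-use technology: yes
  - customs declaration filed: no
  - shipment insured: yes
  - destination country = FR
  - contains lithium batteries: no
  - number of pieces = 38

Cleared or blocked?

Blocked

Atomic conditions:
  destination country ∈ {FR, KR, UK}: FR is in the set → true
  hazmat-classified: yes → true
  declared value = 7039 USD: 2325 == 7039 is false
  export license on file: no → false
  NOT recipient EORI number provided: yes → false
  contains lithium batteries: no → false
  NOT dual-use technology: yes → false
  number of pieces = 35: 38 == 35 is false
  customs declaration filed: no → false
  battery watt-hours ≥ 300 Wh: 208 ≥ 300 is false
  gross weight ≥ 506.6 kg: 739.5 ≥ 506.6 is true
  battery watt-hours ≤ 146 Wh: 208 ≤ 146 is false
Combine:
[1] true AND true AND false = false
[2.1.2.1] false OR false = false
[2.1.2] NOT false = true
[2.1] false OR true = true
[2] NOT true = false
[3.1.1] false OR false = false
[3.1] NOT false = true
[3.2] exactly-one(false, false) = false
[3] true AND false = false
[4] true → false = false
[root] false OR false OR false OR false = false
Overall: false → blocked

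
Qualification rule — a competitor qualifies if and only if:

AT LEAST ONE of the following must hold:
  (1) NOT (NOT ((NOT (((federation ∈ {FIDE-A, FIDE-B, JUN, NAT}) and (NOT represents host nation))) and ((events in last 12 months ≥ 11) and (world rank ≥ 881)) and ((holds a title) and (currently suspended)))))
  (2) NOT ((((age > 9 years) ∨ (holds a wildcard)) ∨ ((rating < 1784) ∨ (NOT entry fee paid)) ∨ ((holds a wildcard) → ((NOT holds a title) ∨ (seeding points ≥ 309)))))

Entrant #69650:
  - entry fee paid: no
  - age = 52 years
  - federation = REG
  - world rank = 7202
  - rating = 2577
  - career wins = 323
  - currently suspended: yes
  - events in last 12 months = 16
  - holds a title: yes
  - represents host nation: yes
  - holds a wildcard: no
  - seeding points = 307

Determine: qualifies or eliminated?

Atomic conditions:
  federation ∈ {FIDE-A, FIDE-B, JUN, NAT}: REG is not in the set → false
  NOT represents host nation: yes → false
  events in last 12 months ≥ 11: 16 ≥ 11 is true
  world rank ≥ 881: 7202 ≥ 881 is true
  holds a title: yes → true
  currently suspended: yes → true
  age > 9 years: 52 > 9 is true
  holds a wildcard: no → false
  rating < 1784: 2577 < 1784 is false
  NOT entry fee paid: no → true
  NOT holds a title: yes → false
  seeding points ≥ 309: 307 ≥ 309 is false
Combine:
[1.1.1.1.1] false AND false = false
[1.1.1.1] NOT false = true
[1.1.1.2] true AND true = true
[1.1.1.3] true AND true = true
[1.1.1] true AND true AND true = true
[1.1] NOT true = false
[1] NOT false = true
[2.1.1] true OR false = true
[2.1.2] false OR true = true
[2.1.3.2] false OR false = false
[2.1.3] false → false (antecedent false ⇒ implication holds) = true
[2.1] true OR true OR true = true
[2] NOT true = false
[root] true OR false = true
Overall: true → qualifies

Qualifies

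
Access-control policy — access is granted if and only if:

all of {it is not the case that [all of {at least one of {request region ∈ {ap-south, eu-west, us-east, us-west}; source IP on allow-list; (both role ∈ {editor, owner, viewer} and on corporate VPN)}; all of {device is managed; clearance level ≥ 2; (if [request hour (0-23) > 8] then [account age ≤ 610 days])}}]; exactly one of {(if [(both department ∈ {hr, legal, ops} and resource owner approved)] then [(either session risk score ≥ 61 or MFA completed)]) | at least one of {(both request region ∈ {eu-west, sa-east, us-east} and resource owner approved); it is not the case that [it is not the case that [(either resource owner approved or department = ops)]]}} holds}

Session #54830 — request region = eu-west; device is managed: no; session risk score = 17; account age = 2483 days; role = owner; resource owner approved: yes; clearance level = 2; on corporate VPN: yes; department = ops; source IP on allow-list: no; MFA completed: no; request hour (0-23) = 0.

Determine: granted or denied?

Atomic conditions:
  request region ∈ {ap-south, eu-west, us-east, us-west}: eu-west is in the set → true
  source IP on allow-list: no → false
  role ∈ {editor, owner, viewer}: owner is in the set → true
  on corporate VPN: yes → true
  device is managed: no → false
  clearance level ≥ 2: 2 ≥ 2 is true
  request hour (0-23) > 8: 0 > 8 is false
  account age ≤ 610 days: 2483 ≤ 610 is false
  department ∈ {hr, legal, ops}: ops is in the set → true
  resource owner approved: yes → true
  session risk score ≥ 61: 17 ≥ 61 is false
  MFA completed: no → false
  request region ∈ {eu-west, sa-east, us-east}: eu-west is in the set → true
  department = ops: ops == ops is true
Combine:
[1.1.1.3] true AND true = true
[1.1.1] true OR false OR true = true
[1.1.2.3] false → false (antecedent false ⇒ implication holds) = true
[1.1.2] false AND true AND true = false
[1.1] true AND false = false
[1] NOT false = true
[2.1.1] true AND true = true
[2.1.2] false OR false = false
[2.1] true → false = false
[2.2.1] true AND true = true
[2.2.2.1.1] true OR true = true
[2.2.2.1] NOT true = false
[2.2.2] NOT false = true
[2.2] true OR true = true
[2] exactly-one(false, true) = true
[root] true AND true = true
Overall: true → granted

Granted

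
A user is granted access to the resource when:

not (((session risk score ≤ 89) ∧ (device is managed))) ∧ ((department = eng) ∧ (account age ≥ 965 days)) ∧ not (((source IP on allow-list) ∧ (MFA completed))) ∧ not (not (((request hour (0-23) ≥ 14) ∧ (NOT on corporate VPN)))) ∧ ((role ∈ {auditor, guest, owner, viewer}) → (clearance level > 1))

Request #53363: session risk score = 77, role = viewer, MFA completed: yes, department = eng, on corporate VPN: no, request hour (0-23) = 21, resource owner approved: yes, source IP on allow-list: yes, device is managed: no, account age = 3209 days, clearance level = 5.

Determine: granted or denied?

Atomic conditions:
  session risk score ≤ 89: 77 ≤ 89 is true
  device is managed: no → false
  department = eng: eng == eng is true
  account age ≥ 965 days: 3209 ≥ 965 is true
  source IP on allow-list: yes → true
  MFA completed: yes → true
  request hour (0-23) ≥ 14: 21 ≥ 14 is true
  NOT on corporate VPN: no → true
  role ∈ {auditor, guest, owner, viewer}: viewer is in the set → true
  clearance level > 1: 5 > 1 is true
Combine:
[1.1] true AND false = false
[1] NOT false = true
[2] true AND true = true
[3.1] true AND true = true
[3] NOT true = false
[4.1.1] true AND true = true
[4.1] NOT true = false
[4] NOT false = true
[5] true → true = true
[root] true AND true AND false AND true AND true = false
Overall: false → denied

Denied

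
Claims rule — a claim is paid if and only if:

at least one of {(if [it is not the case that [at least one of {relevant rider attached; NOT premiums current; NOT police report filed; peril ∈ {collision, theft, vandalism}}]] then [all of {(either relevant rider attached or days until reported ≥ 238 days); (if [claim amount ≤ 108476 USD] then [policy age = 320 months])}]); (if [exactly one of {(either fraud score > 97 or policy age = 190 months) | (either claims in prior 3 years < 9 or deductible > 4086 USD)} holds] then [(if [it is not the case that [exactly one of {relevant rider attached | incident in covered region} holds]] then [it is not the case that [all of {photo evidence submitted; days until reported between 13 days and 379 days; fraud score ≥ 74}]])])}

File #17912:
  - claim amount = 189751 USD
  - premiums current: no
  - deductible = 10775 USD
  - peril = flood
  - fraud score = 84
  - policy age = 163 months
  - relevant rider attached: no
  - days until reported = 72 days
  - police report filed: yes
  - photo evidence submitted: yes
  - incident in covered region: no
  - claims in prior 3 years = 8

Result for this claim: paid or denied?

Atomic conditions:
  relevant rider attached: no → false
  NOT premiums current: no → true
  NOT police report filed: yes → false
  peril ∈ {collision, theft, vandalism}: flood is not in the set → false
  days until reported ≥ 238 days: 72 ≥ 238 is false
  claim amount ≤ 108476 USD: 189751 ≤ 108476 is false
  policy age = 320 months: 163 == 320 is false
  fraud score > 97: 84 > 97 is false
  policy age = 190 months: 163 == 190 is false
  claims in prior 3 years < 9: 8 < 9 is true
  deductible > 4086 USD: 10775 > 4086 is true
  incident in covered region: no → false
  photo evidence submitted: yes → true
  days until reported between 13 days and 379 days: 72 in [13, 379] is true
  fraud score ≥ 74: 84 ≥ 74 is true
Combine:
[1.1.1] false OR true OR false OR false = true
[1.1] NOT true = false
[1.2.1] false OR false = false
[1.2.2] false → false (antecedent false ⇒ implication holds) = true
[1.2] false AND true = false
[1] false → false (antecedent false ⇒ implication holds) = true
[2.1.1] false OR false = false
[2.1.2] true OR true = true
[2.1] exactly-one(false, true) = true
[2.2.1.1] exactly-one(false, false) = false
[2.2.1] NOT false = true
[2.2.2.1] true AND true AND true = true
[2.2.2] NOT true = false
[2.2] true → false = false
[2] true → false = false
[root] true OR false = true
Overall: true → paid

Paid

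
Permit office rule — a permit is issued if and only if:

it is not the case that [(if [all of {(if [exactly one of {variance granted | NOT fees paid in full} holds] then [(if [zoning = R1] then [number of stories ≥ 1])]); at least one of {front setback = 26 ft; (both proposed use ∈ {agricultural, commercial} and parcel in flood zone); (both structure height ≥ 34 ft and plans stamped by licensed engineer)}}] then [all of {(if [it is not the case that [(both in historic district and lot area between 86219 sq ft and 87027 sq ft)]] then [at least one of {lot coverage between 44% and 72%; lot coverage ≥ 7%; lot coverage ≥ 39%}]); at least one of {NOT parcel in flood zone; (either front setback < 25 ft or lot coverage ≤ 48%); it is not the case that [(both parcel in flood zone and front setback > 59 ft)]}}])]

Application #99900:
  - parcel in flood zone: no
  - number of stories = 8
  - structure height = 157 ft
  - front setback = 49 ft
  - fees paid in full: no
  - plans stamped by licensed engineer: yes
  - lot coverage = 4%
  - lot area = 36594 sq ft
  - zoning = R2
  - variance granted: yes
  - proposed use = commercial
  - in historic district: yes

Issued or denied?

Atomic conditions:
  variance granted: yes → true
  NOT fees paid in full: no → true
  zoning = R1: R2 == R1 is false
  number of stories ≥ 1: 8 ≥ 1 is true
  front setback = 26 ft: 49 == 26 is false
  proposed use ∈ {agricultural, commercial}: commercial is in the set → true
  parcel in flood zone: no → false
  structure height ≥ 34 ft: 157 ≥ 34 is true
  plans stamped by licensed engineer: yes → true
  in historic district: yes → true
  lot area between 86219 sq ft and 87027 sq ft: 36594 in [86219, 87027] is false
  lot coverage between 44% and 72%: 4 in [44, 72] is false
  lot coverage ≥ 7%: 4 ≥ 7 is false
  lot coverage ≥ 39%: 4 ≥ 39 is false
  NOT parcel in flood zone: no → true
  front setback < 25 ft: 49 < 25 is false
  lot coverage ≤ 48%: 4 ≤ 48 is true
  front setback > 59 ft: 49 > 59 is false
Combine:
[1.1.1.1] exactly-one(true, true) = false
[1.1.1.2] false → true (antecedent false ⇒ implication holds) = true
[1.1.1] false → true (antecedent false ⇒ implication holds) = true
[1.1.2.2] true AND false = false
[1.1.2.3] true AND true = true
[1.1.2] false OR false OR true = true
[1.1] true AND true = true
[1.2.1.1.1] true AND false = false
[1.2.1.1] NOT false = true
[1.2.1.2] false OR false OR false = false
[1.2.1] true → false = false
[1.2.2.2] false OR true = true
[1.2.2.3.1] false AND false = false
[1.2.2.3] NOT false = true
[1.2.2] true OR true OR true = true
[1.2] false AND true = false
[1] true → false = false
[root] NOT false = true
Overall: true → issued

Issued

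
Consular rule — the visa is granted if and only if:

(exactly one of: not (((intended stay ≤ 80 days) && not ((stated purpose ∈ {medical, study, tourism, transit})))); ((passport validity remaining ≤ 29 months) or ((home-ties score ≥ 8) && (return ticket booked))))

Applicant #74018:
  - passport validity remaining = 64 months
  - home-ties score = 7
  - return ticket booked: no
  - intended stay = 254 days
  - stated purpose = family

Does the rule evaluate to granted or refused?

Atomic conditions:
  intended stay ≤ 80 days: 254 ≤ 80 is false
  stated purpose ∈ {medical, study, tourism, transit}: family is not in the set → false
  passport validity remaining ≤ 29 months: 64 ≤ 29 is false
  home-ties score ≥ 8: 7 ≥ 8 is false
  return ticket booked: no → false
Combine:
[1.1.2] NOT false = true
[1.1] false AND true = false
[1] NOT false = true
[2.2] false AND false = false
[2] false OR false = false
[root] exactly-one(true, false) = true
Overall: true → granted

Granted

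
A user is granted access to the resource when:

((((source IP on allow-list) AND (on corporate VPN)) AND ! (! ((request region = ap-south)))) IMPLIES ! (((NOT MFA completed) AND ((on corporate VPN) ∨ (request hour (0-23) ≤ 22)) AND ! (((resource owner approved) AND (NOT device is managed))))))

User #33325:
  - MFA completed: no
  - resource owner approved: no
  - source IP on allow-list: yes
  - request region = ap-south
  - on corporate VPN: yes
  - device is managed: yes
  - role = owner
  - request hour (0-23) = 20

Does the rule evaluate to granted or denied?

Atomic conditions:
  source IP on allow-list: yes → true
  on corporate VPN: yes → true
  request region = ap-south: ap-south == ap-south is true
  NOT MFA completed: no → true
  request hour (0-23) ≤ 22: 20 ≤ 22 is true
  resource owner approved: no → false
  NOT device is managed: yes → false
Combine:
[1.1] true AND true = true
[1.2.1] NOT true = false
[1.2] NOT false = true
[1] true AND true = true
[2.1.2] true OR true = true
[2.1.3.1] false AND false = false
[2.1.3] NOT false = true
[2.1] true AND true AND true = true
[2] NOT true = false
[root] true → false = false
Overall: false → denied

Denied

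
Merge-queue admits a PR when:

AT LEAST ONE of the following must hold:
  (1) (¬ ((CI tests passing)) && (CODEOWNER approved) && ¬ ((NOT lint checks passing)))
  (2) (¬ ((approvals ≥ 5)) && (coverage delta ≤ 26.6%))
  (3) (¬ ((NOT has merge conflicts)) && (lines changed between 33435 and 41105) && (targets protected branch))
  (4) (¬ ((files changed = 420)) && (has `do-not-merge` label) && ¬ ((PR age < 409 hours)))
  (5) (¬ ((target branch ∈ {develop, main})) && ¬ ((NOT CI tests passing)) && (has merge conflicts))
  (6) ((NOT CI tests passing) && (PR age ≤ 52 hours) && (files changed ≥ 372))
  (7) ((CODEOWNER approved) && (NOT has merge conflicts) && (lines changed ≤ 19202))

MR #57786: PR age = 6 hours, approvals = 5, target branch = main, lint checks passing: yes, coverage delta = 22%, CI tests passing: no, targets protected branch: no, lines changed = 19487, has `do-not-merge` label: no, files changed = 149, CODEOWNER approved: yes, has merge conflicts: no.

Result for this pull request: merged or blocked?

Merged

Atomic conditions:
  CI tests passing: no → false
  CODEOWNER approved: yes → true
  NOT lint checks passing: yes → false
  approvals ≥ 5: 5 ≥ 5 is true
  coverage delta ≤ 26.6%: 22 ≤ 26.6 is true
  NOT has merge conflicts: no → true
  lines changed between 33435 and 41105: 19487 in [33435, 41105] is false
  targets protected branch: no → false
  files changed = 420: 149 == 420 is false
  has `do-not-merge` label: no → false
  PR age < 409 hours: 6 < 409 is true
  target branch ∈ {develop, main}: main is in the set → true
  NOT CI tests passing: no → true
  has merge conflicts: no → false
  PR age ≤ 52 hours: 6 ≤ 52 is true
  files changed ≥ 372: 149 ≥ 372 is false
  lines changed ≤ 19202: 19487 ≤ 19202 is false
Combine:
[1.1] NOT false = true
[1.3] NOT false = true
[1] true AND true AND true = true
[2.1] NOT true = false
[2] false AND true = false
[3.1] NOT true = false
[3] false AND false AND false = false
[4.1] NOT false = true
[4.3] NOT true = false
[4] true AND false AND false = false
[5.1] NOT true = false
[5.2] NOT true = false
[5] false AND false AND false = false
[6] true AND true AND false = false
[7] true AND true AND false = false
[root] true OR false OR false OR false OR false OR false OR false = true
Overall: true → merged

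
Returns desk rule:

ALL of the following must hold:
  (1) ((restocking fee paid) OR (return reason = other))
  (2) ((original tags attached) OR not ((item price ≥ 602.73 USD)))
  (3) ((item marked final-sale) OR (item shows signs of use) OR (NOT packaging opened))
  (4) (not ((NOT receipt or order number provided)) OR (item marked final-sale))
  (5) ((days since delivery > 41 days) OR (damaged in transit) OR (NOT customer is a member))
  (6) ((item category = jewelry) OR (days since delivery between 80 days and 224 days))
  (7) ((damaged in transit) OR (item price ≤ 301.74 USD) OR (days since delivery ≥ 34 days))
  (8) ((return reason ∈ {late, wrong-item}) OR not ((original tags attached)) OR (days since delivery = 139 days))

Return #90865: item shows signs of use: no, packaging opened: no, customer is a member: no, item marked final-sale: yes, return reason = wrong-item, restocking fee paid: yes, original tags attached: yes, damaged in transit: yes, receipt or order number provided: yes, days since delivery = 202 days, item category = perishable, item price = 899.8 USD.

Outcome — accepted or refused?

Atomic conditions:
  restocking fee paid: yes → true
  return reason = other: wrong-item == other is false
  original tags attached: yes → true
  item price ≥ 602.73 USD: 899.8 ≥ 602.73 is true
  item marked final-sale: yes → true
  item shows signs of use: no → false
  NOT packaging opened: no → true
  NOT receipt or order number provided: yes → false
  days since delivery > 41 days: 202 > 41 is true
  damaged in transit: yes → true
  NOT customer is a member: no → true
  item category = jewelry: perishable == jewelry is false
  days since delivery between 80 days and 224 days: 202 in [80, 224] is true
  item price ≤ 301.74 USD: 899.8 ≤ 301.74 is false
  days since delivery ≥ 34 days: 202 ≥ 34 is true
  return reason ∈ {late, wrong-item}: wrong-item is in the set → true
  days since delivery = 139 days: 202 == 139 is false
Combine:
[1] true OR false = true
[2.2] NOT true = false
[2] true OR false = true
[3] true OR false OR true = true
[4.1] NOT false = true
[4] true OR true = true
[5] true OR true OR true = true
[6] false OR true = true
[7] true OR false OR true = true
[8.2] NOT true = false
[8] true OR false OR false = true
[root] true AND true AND true AND true AND true AND true AND true AND true = true
Overall: true → accepted

Accepted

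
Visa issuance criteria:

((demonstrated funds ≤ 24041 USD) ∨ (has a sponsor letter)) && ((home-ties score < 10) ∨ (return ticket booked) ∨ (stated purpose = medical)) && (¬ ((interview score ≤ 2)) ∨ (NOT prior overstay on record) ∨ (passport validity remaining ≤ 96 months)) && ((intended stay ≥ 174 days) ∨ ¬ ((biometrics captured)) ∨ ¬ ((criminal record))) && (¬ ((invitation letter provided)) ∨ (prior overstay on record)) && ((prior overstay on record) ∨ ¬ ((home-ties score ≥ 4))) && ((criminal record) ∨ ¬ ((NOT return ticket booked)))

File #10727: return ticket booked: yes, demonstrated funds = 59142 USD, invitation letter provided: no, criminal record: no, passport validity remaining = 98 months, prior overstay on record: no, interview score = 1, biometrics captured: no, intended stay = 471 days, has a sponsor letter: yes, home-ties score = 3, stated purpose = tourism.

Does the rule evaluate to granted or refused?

Atomic conditions:
  demonstrated funds ≤ 24041 USD: 59142 ≤ 24041 is false
  has a sponsor letter: yes → true
  home-ties score < 10: 3 < 10 is true
  return ticket booked: yes → true
  stated purpose = medical: tourism == medical is false
  interview score ≤ 2: 1 ≤ 2 is true
  NOT prior overstay on record: no → true
  passport validity remaining ≤ 96 months: 98 ≤ 96 is false
  intended stay ≥ 174 days: 471 ≥ 174 is true
  biometrics captured: no → false
  criminal record: no → false
  invitation letter provided: no → false
  prior overstay on record: no → false
  home-ties score ≥ 4: 3 ≥ 4 is false
  NOT return ticket booked: yes → false
Combine:
[1] false OR true = true
[2] true OR true OR false = true
[3.1] NOT true = false
[3] false OR true OR false = true
[4.2] NOT false = true
[4.3] NOT false = true
[4] true OR true OR true = true
[5.1] NOT false = true
[5] true OR false = true
[6.2] NOT false = true
[6] false OR true = true
[7.2] NOT false = true
[7] false OR true = true
[root] true AND true AND true AND true AND true AND true AND true = true
Overall: true → granted

Granted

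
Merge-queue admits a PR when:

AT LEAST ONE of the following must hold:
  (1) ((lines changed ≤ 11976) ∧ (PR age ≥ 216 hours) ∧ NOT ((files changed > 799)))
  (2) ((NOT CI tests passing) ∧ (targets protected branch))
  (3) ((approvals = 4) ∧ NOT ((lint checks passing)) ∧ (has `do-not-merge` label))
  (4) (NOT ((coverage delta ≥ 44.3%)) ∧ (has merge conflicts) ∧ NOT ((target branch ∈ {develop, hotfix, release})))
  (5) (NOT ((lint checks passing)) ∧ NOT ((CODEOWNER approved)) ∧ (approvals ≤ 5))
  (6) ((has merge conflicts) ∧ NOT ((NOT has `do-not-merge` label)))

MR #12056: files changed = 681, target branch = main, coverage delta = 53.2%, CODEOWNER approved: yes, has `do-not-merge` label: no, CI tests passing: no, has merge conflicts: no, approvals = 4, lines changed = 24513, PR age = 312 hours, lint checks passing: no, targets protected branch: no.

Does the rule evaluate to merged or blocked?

Atomic conditions:
  lines changed ≤ 11976: 24513 ≤ 11976 is false
  PR age ≥ 216 hours: 312 ≥ 216 is true
  files changed > 799: 681 > 799 is false
  NOT CI tests passing: no → true
  targets protected branch: no → false
  approvals = 4: 4 == 4 is true
  lint checks passing: no → false
  has `do-not-merge` label: no → false
  coverage delta ≥ 44.3%: 53.2 ≥ 44.3 is true
  has merge conflicts: no → false
  target branch ∈ {develop, hotfix, release}: main is not in the set → false
  CODEOWNER approved: yes → true
  approvals ≤ 5: 4 ≤ 5 is true
  NOT has `do-not-merge` label: no → true
Combine:
[1.3] NOT false = true
[1] false AND true AND true = false
[2] true AND false = false
[3.2] NOT false = true
[3] true AND true AND false = false
[4.1] NOT true = false
[4.3] NOT false = true
[4] false AND false AND true = false
[5.1] NOT false = true
[5.2] NOT true = false
[5] true AND false AND true = false
[6.2] NOT true = false
[6] false AND false = false
[root] false OR false OR false OR false OR false OR false = false
Overall: false → blocked

Blocked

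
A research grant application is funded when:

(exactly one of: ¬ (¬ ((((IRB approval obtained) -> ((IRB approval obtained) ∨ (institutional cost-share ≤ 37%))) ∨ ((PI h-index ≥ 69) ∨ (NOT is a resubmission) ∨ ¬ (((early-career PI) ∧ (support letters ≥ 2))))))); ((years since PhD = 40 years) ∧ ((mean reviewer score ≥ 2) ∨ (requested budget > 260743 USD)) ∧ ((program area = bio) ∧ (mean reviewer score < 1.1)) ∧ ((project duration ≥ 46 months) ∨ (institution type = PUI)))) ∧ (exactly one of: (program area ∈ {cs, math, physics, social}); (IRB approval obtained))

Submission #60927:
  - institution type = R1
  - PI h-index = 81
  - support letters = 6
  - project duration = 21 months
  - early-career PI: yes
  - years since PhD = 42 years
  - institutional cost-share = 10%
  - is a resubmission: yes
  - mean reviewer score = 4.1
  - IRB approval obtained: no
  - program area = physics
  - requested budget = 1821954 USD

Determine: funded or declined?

Funded

Atomic conditions:
  IRB approval obtained: no → false
  institutional cost-share ≤ 37%: 10 ≤ 37 is true
  PI h-index ≥ 69: 81 ≥ 69 is true
  NOT is a resubmission: yes → false
  early-career PI: yes → true
  support letters ≥ 2: 6 ≥ 2 is true
  years since PhD = 40 years: 42 == 40 is false
  mean reviewer score ≥ 2: 4.1 ≥ 2 is true
  requested budget > 260743 USD: 1821954 > 260743 is true
  program area = bio: physics == bio is false
  mean reviewer score < 1.1: 4.1 < 1.1 is false
  project duration ≥ 46 months: 21 ≥ 46 is false
  institution type = PUI: R1 == PUI is false
  program area ∈ {cs, math, physics, social}: physics is in the set → true
Combine:
[1.1.1.1.1.2] false OR true = true
[1.1.1.1.1] false → true (antecedent false ⇒ implication holds) = true
[1.1.1.1.2.3.1] true AND true = true
[1.1.1.1.2.3] NOT true = false
[1.1.1.1.2] true OR false OR false = true
[1.1.1.1] true OR true = true
[1.1.1] NOT true = false
[1.1] NOT false = true
[1.2.2] true OR true = true
[1.2.3] false AND false = false
[1.2.4] false OR false = false
[1.2] false AND true AND false AND false = false
[1] exactly-one(true, false) = true
[2] exactly-one(true, false) = true
[root] true AND true = true
Overall: true → funded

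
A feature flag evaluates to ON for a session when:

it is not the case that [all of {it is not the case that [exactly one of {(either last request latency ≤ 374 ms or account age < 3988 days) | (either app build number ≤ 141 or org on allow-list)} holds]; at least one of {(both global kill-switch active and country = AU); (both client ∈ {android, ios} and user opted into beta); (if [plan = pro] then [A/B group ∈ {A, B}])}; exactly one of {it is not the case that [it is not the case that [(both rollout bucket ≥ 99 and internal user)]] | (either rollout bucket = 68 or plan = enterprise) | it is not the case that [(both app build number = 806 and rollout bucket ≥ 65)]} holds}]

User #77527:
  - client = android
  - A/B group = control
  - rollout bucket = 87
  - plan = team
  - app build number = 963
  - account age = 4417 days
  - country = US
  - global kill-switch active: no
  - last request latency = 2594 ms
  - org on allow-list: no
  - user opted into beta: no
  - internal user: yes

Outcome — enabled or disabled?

Disabled

Atomic conditions:
  last request latency ≤ 374 ms: 2594 ≤ 374 is false
  account age < 3988 days: 4417 < 3988 is false
  app build number ≤ 141: 963 ≤ 141 is false
  org on allow-list: no → false
  global kill-switch active: no → false
  country = AU: US == AU is false
  client ∈ {android, ios}: android is in the set → true
  user opted into beta: no → false
  plan = pro: team == pro is false
  A/B group ∈ {A, B}: control is not in the set → false
  rollout bucket ≥ 99: 87 ≥ 99 is false
  internal user: yes → true
  rollout bucket = 68: 87 == 68 is false
  plan = enterprise: team == enterprise is false
  app build number = 806: 963 == 806 is false
  rollout bucket ≥ 65: 87 ≥ 65 is true
Combine:
[1.1.1.1] false OR false = false
[1.1.1.2] false OR false = false
[1.1.1] exactly-one(false, false) = false
[1.1] NOT false = true
[1.2.1] false AND false = false
[1.2.2] true AND false = false
[1.2.3] false → false (antecedent false ⇒ implication holds) = true
[1.2] false OR false OR true = true
[1.3.1.1.1] false AND true = false
[1.3.1.1] NOT false = true
[1.3.1] NOT true = false
[1.3.2] false OR false = false
[1.3.3.1] false AND true = false
[1.3.3] NOT false = true
[1.3] exactly-one(false, false, true) = true
[1] true AND true AND true = true
[root] NOT true = false
Overall: false → disabled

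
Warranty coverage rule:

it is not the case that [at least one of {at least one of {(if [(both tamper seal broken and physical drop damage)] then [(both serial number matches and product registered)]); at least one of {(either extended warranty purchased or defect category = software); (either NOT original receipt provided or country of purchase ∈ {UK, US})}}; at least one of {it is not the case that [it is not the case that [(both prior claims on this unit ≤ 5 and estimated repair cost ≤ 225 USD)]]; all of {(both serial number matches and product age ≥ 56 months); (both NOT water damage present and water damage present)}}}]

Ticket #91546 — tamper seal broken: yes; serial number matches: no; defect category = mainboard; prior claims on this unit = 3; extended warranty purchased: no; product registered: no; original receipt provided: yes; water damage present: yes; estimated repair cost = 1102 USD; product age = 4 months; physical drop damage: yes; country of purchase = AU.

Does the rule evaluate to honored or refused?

Atomic conditions:
  tamper seal broken: yes → true
  physical drop damage: yes → true
  serial number matches: no → false
  product registered: no → false
  extended warranty purchased: no → false
  defect category = software: mainboard == software is false
  NOT original receipt provided: yes → false
  country of purchase ∈ {UK, US}: AU is not in the set → false
  prior claims on this unit ≤ 5: 3 ≤ 5 is true
  estimated repair cost ≤ 225 USD: 1102 ≤ 225 is false
  product age ≥ 56 months: 4 ≥ 56 is false
  NOT water damage present: yes → false
  water damage present: yes → true
Combine:
[1.1.1.1] true AND true = true
[1.1.1.2] false AND false = false
[1.1.1] true → false = false
[1.1.2.1] false OR false = false
[1.1.2.2] false OR false = false
[1.1.2] false OR false = false
[1.1] false OR false = false
[1.2.1.1.1] true AND false = false
[1.2.1.1] NOT false = true
[1.2.1] NOT true = false
[1.2.2.1] false AND false = false
[1.2.2.2] false AND true = false
[1.2.2] false AND false = false
[1.2] false OR false = false
[1] false OR false = false
[root] NOT false = true
Overall: true → honored

Honored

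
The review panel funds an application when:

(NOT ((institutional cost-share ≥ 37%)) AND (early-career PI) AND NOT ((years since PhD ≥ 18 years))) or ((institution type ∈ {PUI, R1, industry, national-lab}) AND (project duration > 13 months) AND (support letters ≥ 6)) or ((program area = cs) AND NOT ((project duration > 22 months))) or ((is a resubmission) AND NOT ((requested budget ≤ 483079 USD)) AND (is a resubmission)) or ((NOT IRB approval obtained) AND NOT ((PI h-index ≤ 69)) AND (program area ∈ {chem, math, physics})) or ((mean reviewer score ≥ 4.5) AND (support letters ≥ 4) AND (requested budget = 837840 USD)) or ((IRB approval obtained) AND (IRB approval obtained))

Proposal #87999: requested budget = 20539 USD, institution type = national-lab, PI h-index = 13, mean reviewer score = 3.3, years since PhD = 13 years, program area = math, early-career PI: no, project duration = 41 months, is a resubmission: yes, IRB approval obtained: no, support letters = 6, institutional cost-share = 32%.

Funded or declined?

Atomic conditions:
  institutional cost-share ≥ 37%: 32 ≥ 37 is false
  early-career PI: no → false
  years since PhD ≥ 18 years: 13 ≥ 18 is false
  institution type ∈ {PUI, R1, industry, national-lab}: national-lab is in the set → true
  project duration > 13 months: 41 > 13 is true
  support letters ≥ 6: 6 ≥ 6 is true
  program area = cs: math == cs is false
  project duration > 22 months: 41 > 22 is true
  is a resubmission: yes → true
  requested budget ≤ 483079 USD: 20539 ≤ 483079 is true
  NOT IRB approval obtained: no → true
  PI h-index ≤ 69: 13 ≤ 69 is true
  program area ∈ {chem, math, physics}: math is in the set → true
  mean reviewer score ≥ 4.5: 3.3 ≥ 4.5 is false
  support letters ≥ 4: 6 ≥ 4 is true
  requested budget = 837840 USD: 20539 == 837840 is false
  IRB approval obtained: no → false
Combine:
[1.1] NOT false = true
[1.3] NOT false = true
[1] true AND false AND true = false
[2] true AND true AND true = true
[3.2] NOT true = false
[3] false AND false = false
[4.2] NOT true = false
[4] true AND false AND true = false
[5.2] NOT true = false
[5] true AND false AND true = false
[6] false AND true AND false = false
[7] false AND false = false
[root] false OR true OR false OR false OR false OR false OR false = true
Overall: true → funded

Funded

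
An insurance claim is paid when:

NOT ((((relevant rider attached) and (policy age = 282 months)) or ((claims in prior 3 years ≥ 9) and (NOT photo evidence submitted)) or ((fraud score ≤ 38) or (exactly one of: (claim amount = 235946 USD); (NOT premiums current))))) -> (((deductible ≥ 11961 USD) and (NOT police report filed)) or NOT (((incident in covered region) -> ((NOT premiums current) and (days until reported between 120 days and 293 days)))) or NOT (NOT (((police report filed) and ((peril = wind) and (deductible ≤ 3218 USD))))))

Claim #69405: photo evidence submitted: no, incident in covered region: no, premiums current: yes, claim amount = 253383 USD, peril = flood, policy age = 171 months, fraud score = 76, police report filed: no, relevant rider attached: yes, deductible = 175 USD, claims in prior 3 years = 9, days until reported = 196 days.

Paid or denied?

Atomic conditions:
  relevant rider attached: yes → true
  policy age = 282 months: 171 == 282 is false
  claims in prior 3 years ≥ 9: 9 ≥ 9 is true
  NOT photo evidence submitted: no → true
  fraud score ≤ 38: 76 ≤ 38 is false
  claim amount = 235946 USD: 253383 == 235946 is false
  NOT premiums current: yes → false
  deductible ≥ 11961 USD: 175 ≥ 11961 is false
  NOT police report filed: no → true
  incident in covered region: no → false
  days until reported between 120 days and 293 days: 196 in [120, 293] is true
  police report filed: no → false
  peril = wind: flood == wind is false
  deductible ≤ 3218 USD: 175 ≤ 3218 is true
Combine:
[1.1.1] true AND false = false
[1.1.2] true AND true = true
[1.1.3.2] exactly-one(false, false) = false
[1.1.3] false OR false = false
[1.1] false OR true OR false = true
[1] NOT true = false
[2.1] false AND true = false
[2.2.1.2] false AND true = false
[2.2.1] false → false (antecedent false ⇒ implication holds) = true
[2.2] NOT true = false
[2.3.1.1.2] false AND true = false
[2.3.1.1] false AND false = false
[2.3.1] NOT false = true
[2.3] NOT true = false
[2] false OR false OR false = false
[root] false → false (antecedent false ⇒ implication holds) = true
Overall: true → paid

Paid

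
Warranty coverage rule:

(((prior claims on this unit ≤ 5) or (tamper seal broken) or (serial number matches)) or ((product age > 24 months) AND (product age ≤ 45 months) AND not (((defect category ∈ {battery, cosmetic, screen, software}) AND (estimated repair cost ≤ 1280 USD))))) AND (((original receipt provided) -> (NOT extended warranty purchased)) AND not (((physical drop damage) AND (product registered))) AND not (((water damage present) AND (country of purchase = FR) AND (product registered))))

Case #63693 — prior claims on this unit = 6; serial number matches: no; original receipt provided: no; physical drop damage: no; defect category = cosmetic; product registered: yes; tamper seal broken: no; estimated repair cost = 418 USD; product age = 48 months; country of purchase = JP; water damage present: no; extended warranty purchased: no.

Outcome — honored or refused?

Atomic conditions:
  prior claims on this unit ≤ 5: 6 ≤ 5 is false
  tamper seal broken: no → false
  serial number matches: no → false
  product age > 24 months: 48 > 24 is true
  product age ≤ 45 months: 48 ≤ 45 is false
  defect category ∈ {battery, cosmetic, screen, software}: cosmetic is in the set → true
  estimated repair cost ≤ 1280 USD: 418 ≤ 1280 is true
  original receipt provided: no → false
  NOT extended warranty purchased: no → true
  physical drop damage: no → false
  product registered: yes → true
  water damage present: no → false
  country of purchase = FR: JP == FR is false
Combine:
[1.1] false OR false OR false = false
[1.2.3.1] true AND true = true
[1.2.3] NOT true = false
[1.2] true AND false AND false = false
[1] false OR false = false
[2.1] false → true (antecedent false ⇒ implication holds) = true
[2.2.1] false AND true = false
[2.2] NOT false = true
[2.3.1] false AND false AND true = false
[2.3] NOT false = true
[2] true AND true AND true = true
[root] false AND true = false
Overall: false → refused

Refused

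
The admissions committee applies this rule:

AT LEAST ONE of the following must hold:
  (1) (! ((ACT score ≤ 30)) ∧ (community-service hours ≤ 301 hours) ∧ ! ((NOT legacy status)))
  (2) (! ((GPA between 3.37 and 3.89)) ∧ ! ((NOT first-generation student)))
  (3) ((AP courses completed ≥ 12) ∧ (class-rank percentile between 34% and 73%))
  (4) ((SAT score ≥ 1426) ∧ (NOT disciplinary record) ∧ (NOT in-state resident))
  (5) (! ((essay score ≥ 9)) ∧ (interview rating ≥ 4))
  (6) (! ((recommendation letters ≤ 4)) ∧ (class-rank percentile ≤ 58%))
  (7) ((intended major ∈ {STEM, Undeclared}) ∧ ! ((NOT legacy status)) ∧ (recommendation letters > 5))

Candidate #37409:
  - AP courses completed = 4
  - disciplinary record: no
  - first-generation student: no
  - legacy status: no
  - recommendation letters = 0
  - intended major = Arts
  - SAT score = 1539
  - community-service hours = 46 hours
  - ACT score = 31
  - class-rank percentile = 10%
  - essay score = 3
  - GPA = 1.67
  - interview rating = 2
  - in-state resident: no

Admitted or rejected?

Admitted

Atomic conditions:
  ACT score ≤ 30: 31 ≤ 30 is false
  community-service hours ≤ 301 hours: 46 ≤ 301 is true
  NOT legacy status: no → true
  GPA between 3.37 and 3.89: 1.67 in [3.37, 3.89] is false
  NOT first-generation student: no → true
  AP courses completed ≥ 12: 4 ≥ 12 is false
  class-rank percentile between 34% and 73%: 10 in [34, 73] is false
  SAT score ≥ 1426: 1539 ≥ 1426 is true
  NOT disciplinary record: no → true
  NOT in-state resident: no → true
  essay score ≥ 9: 3 ≥ 9 is false
  interview rating ≥ 4: 2 ≥ 4 is false
  recommendation letters ≤ 4: 0 ≤ 4 is true
  class-rank percentile ≤ 58%: 10 ≤ 58 is true
  intended major ∈ {STEM, Undeclared}: Arts is not in the set → false
  recommendation letters > 5: 0 > 5 is false
Combine:
[1.1] NOT false = true
[1.3] NOT true = false
[1] true AND true AND false = false
[2.1] NOT false = true
[2.2] NOT true = false
[2] true AND false = false
[3] false AND false = false
[4] true AND true AND true = true
[5.1] NOT false = true
[5] true AND false = false
[6.1] NOT true = false
[6] false AND true = false
[7.2] NOT true = false
[7] false AND false AND false = false
[root] false OR false OR false OR true OR false OR false OR false = true
Overall: true → admitted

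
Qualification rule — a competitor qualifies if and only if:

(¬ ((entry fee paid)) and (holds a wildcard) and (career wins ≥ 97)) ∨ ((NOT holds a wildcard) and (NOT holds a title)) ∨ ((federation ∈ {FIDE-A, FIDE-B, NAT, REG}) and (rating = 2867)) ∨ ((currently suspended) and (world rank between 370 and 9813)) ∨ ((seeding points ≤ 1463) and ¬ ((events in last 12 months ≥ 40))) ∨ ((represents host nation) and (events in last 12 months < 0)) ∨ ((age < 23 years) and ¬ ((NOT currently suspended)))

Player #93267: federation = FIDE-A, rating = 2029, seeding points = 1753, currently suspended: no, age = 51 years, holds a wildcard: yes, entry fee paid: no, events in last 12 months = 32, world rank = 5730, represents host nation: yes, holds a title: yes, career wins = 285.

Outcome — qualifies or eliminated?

Atomic conditions:
  entry fee paid: no → false
  holds a wildcard: yes → true
  career wins ≥ 97: 285 ≥ 97 is true
  NOT holds a wildcard: yes → false
  NOT holds a title: yes → false
  federation ∈ {FIDE-A, FIDE-B, NAT, REG}: FIDE-A is in the set → true
  rating = 2867: 2029 == 2867 is false
  currently suspended: no → false
  world rank between 370 and 9813: 5730 in [370, 9813] is true
  seeding points ≤ 1463: 1753 ≤ 1463 is false
  events in last 12 months ≥ 40: 32 ≥ 40 is false
  represents host nation: yes → true
  events in last 12 months < 0: 32 < 0 is false
  age < 23 years: 51 < 23 is false
  NOT currently suspended: no → true
Combine:
[1.1] NOT false = true
[1] true AND true AND true = true
[2] false AND false = false
[3] true AND false = false
[4] false AND true = false
[5.2] NOT false = true
[5] false AND true = false
[6] true AND false = false
[7.2] NOT true = false
[7] false AND false = false
[root] true OR false OR false OR false OR false OR false OR false = true
Overall: true → qualifies

Qualifies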